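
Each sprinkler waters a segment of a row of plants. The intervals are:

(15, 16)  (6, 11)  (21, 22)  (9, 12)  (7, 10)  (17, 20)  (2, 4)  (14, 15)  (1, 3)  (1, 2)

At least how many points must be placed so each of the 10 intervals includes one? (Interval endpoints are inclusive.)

Sort by right endpoint; whenever an interval is uncovered, place a point at its right end.
Sorted: [1,2] [1,3] [2,4] [7,10] [6,11] [9,12] [14,15] [15,16] [17,20] [21,22]
{[1,2],[1,3],[2,4]} hit by 2; {[7,10],[6,11],[9,12]} hit by 10; {[14,15],[15,16]} hit by 15; {[17,20]} hit by 20; {[21,22]} hit by 22.
Points: 2, 10, 15, 20, 22 (5 total).

5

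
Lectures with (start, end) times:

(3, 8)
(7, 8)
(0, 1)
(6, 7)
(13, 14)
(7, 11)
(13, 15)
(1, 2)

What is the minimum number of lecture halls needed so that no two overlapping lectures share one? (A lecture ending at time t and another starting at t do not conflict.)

The answer is the maximum number of intervals overlapping at any instant.
starts: [0, 1, 3, 6, 7, 7, 13, 13]
ends:   [1, 2, 7, 8, 8, 11, 14, 15]
s0→1 e1→0 s1→1 e2→0 s3→1 s6→2 e7→1 s7→2 s7→3  — peak 3.

3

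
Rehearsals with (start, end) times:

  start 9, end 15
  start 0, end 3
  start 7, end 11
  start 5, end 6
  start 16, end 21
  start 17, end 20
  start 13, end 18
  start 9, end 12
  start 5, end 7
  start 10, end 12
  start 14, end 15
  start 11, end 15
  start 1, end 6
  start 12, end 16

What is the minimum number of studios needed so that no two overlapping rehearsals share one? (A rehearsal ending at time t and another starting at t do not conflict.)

Count concurrent intervals with a sweep; the peak is the room count.
starts: [0, 1, 5, 5, 7, 9, 9, 10, 11, 12, 13, 14, 16, 17]
ends:   [3, 6, 6, 7, 11, 12, 12, 15, 15, 15, 16, 18, 20, 21]
s0→1 s1→2 e3→1 s5→2 s5→3 e6→2 e6→1 e7→0 s7→1 s9→2 s9→3 s10→4 e11→3 s11→4 e12→3 e12→2 s12→3 s13→4 s14→5  — peak 5.

5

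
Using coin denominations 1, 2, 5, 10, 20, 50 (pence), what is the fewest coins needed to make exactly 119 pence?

6

119 − 2×50→19 − 1×10→9 − 1×5→4 − 2×2→0
Total coins = 2 + 1 + 1 + 2 = 6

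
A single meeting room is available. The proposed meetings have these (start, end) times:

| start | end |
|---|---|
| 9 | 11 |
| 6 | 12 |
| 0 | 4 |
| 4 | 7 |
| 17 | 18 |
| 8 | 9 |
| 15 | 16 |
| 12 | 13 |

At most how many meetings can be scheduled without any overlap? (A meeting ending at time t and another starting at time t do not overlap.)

Greedy by earliest finish: after sorting by end time, pick each interval compatible with the last pick.
By end time: (0,4), (4,7), (8,9), (9,11), (6,12), (12,13), (15,16), (17,18).
Pick (0,4); next start ≥ 4 → (4,7); next start ≥ 7 → (8,9); next start ≥ 9 → (9,11); next start ≥ 11 → (12,13); next start ≥ 13 → (15,16); next start ≥ 16 → (17,18).
Selected 7 meetings.

7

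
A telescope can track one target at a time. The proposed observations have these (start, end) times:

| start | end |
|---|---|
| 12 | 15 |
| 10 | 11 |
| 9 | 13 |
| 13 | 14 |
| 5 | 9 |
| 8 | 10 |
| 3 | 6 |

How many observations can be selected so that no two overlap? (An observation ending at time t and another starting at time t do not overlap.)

4

Sorted by end: (3,6)  (5,9)  (8,10)  (10,11)  (9,13)  (13,14)  (12,15)
take (3,6); take (8,10); take (10,11); take (13,14).
Selected 4 observations.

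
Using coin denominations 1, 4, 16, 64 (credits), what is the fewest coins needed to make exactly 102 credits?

Greedy: take as many of the largest coin as possible, then repeat with the remainder.
102 − 1×64→38 − 2×16→6 − 1×4→2 − 2×1→0
Total coins = 1 + 2 + 1 + 2 = 6

6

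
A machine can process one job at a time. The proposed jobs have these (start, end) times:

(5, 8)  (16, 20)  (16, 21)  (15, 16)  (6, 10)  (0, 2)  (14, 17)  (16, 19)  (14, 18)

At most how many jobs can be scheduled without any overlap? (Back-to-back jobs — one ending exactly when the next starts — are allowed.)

4

Greedy by earliest finish: after sorting by end time, pick each interval compatible with the last pick.
By end time: (0,2), (5,8), (6,10), (15,16), (14,17), (14,18), (16,19), (16,20), (16,21).
Pick (0,2); next start ≥ 2 → (5,8); next start ≥ 8 → (15,16); next start ≥ 16 → (16,19).
Selected 4 jobs.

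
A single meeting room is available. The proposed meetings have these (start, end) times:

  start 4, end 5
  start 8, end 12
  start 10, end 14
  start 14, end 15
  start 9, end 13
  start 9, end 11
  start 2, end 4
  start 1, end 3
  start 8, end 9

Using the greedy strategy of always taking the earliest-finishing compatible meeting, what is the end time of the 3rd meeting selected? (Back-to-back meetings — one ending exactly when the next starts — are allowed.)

9

Order by finish time; keep every interval that doesn't clash with the previous kept one.
Sorted by end: (1,3)  (2,4)  (4,5)  (8,9)  (9,11)  (8,12)  (9,13)  (10,14)  (14,15)
take (1,3); take (4,5); take (8,9); take (9,11); skip (8,12); skip (10,14); take (14,15).
Selected: (1,3) (4,5) (8,9) (9,11) (14,15)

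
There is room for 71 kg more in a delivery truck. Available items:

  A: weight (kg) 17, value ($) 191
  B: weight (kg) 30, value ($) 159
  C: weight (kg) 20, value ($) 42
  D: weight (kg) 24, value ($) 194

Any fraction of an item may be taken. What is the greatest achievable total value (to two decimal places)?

Ratios (sorted): A 11.24, D 8.08, B 5.30, C 2.10
take A (17 @ 191); take D (24 @ 194); take B (30 @ 159). Capacity used 71/71.
Total value = 544.00

544.00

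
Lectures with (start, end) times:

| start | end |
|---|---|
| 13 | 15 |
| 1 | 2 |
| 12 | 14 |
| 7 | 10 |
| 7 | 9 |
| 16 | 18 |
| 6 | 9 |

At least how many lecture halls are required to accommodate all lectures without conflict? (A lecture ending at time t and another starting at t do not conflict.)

3

Events (time:±→running): 1:+→1 2:-→0 6:+→1 7:+→2 7:+→3 … peak 3.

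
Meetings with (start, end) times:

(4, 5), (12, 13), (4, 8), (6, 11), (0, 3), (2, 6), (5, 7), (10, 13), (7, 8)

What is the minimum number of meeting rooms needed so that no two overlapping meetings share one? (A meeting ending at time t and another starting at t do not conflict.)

Count concurrent intervals with a sweep; the peak is the room count.
Events (time:±→running): 0:+→1 2:+→2 3:-→1 4:+→2 4:+→3 … peak 3.

3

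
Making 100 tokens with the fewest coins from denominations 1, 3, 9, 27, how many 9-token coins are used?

2

Use the largest denomination that fits, subtract, and repeat.
100 − 3×27→19 − 2×9→1 − 1×1→0
Count of 9: 2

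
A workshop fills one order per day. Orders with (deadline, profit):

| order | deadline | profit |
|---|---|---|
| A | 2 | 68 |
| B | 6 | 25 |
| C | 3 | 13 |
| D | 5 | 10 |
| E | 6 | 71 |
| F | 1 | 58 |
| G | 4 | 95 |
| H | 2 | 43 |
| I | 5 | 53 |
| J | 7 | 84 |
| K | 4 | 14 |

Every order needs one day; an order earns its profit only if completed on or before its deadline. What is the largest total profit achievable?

By profit: G(d4,95), J(d7,84), E(d6,71), A(d2,68), F(d1,58), I(d5,53), H(d2,43), B(d6,25), K(d4,14), C(d3,13), D(d5,10)
G→slot 4; J→slot 7; E→slot 6; A→slot 2; F→slot 1; I→slot 5; H skipped; B→slot 3; K skipped; C skipped; D skipped.
Profit = 58 + 68 + 25 + 95 + 53 + 71 + 84 = 454

454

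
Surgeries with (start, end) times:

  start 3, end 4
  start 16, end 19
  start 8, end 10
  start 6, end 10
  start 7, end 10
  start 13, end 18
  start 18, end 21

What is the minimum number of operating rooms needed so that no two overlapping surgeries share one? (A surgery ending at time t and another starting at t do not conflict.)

starts: [3, 6, 7, 8, 13, 16, 18]
ends:   [4, 10, 10, 10, 18, 19, 21]
s3→1 e4→0 s6→1 s7→2 s8→3  — peak 3.

3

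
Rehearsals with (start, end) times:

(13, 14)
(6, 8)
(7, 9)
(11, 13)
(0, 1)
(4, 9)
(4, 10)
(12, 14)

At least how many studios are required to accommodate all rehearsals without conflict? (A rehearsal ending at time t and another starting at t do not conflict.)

4

The answer is the maximum number of intervals overlapping at any instant.
Events (time:±→running): 0:+→1 1:-→0 4:+→1 4:+→2 6:+→3 7:+→4 … peak 4.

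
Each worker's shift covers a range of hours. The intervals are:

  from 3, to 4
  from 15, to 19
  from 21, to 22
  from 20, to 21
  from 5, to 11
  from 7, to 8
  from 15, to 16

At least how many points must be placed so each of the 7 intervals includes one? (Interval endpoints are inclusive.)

Sort by right endpoint; whenever an interval is uncovered, place a point at its right end.
By right end: [3,4]  [7,8]  [5,11]  [15,16]  [15,19]  [20,21]  [21,22]
[3,4] uncovered → point at 4; [7,8] uncovered → point at 8; [15,16] uncovered → point at 16; [20,21] uncovered → point at 21.
Points: 4, 8, 16, 21 (4 total).

4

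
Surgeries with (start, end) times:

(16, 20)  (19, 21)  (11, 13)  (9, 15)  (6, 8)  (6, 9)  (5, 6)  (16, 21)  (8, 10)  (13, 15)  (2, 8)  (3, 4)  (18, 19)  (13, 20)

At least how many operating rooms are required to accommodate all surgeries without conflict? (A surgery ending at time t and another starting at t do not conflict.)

4

The answer is the maximum number of intervals overlapping at any instant.
Events (time:±→running): 2:+→1 3:+→2 4:-→1 5:+→2 6:-→1 6:+→2 6:+→3 8:-→2 8:-→1 8:+→2 9:-→1 9:+→2 10:-→1 11:+→2 13:-→1 13:+→2 13:+→3 15:-→2 15:-→1 16:+→2 16:+→3 18:+→4 … peak 4.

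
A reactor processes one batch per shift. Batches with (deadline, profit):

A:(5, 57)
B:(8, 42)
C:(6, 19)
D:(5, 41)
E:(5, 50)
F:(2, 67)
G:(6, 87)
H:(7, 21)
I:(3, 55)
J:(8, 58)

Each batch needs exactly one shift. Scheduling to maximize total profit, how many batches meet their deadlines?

8

Profit order: G=87 F=67 J=58 A=57 I=55 E=50 B=42 D=41 H=21 C=19
Assign: G→slot 6, F→slot 2, J→slot 8, A→slot 5, I→slot 3, E→slot 4, B→slot 7, D→slot 1, H skipped, C skipped.
Slots: [1:D] [2:F] [3:I] [4:E] [5:A] [6:G] [7:B] [8:J]
8 of 10 scheduled.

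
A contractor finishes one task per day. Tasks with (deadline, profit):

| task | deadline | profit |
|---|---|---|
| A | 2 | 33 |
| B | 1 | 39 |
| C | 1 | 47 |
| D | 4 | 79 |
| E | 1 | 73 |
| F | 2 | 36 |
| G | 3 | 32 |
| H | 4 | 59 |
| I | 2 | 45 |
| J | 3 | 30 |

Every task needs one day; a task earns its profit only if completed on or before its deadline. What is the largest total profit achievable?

Take jobs in profit order; each goes to the latest open slot no later than its deadline.
By profit: D(d4,79), E(d1,73), H(d4,59), C(d1,47), I(d2,45), B(d1,39), F(d2,36), A(d2,33), G(d3,32), J(d3,30)
D→slot 4; E→slot 1; H→slot 3; C skipped; I→slot 2; B skipped; F skipped; A skipped; G skipped; J skipped.
Profit = 73 + 45 + 59 + 79 = 256

256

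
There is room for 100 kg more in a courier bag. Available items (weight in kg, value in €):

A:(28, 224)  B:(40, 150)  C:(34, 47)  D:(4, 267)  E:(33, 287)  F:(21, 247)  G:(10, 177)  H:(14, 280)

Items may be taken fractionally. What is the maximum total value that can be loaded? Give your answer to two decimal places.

1402.00

Sort by value per unit weight and fill in that order.
Ratios (sorted): D 66.75, H 20.00, G 17.70, F 11.76, E 8.70, A 8.00, B 3.75, C 1.38
take D (4 @ 267); take H (14 @ 280); take G (10 @ 177); take F (21 @ 247); take E (33 @ 287); take 18/28 of A → 144.00. Capacity used 100/100.
Total value = 1402.00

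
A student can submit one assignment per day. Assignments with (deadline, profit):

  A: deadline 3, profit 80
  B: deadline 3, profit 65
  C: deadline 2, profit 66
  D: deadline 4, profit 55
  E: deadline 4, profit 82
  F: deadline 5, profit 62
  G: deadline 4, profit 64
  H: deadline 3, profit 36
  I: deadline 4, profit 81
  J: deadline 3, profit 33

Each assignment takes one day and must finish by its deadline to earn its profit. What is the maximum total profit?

Take jobs in profit order; each goes to the latest open slot no later than its deadline.
Profit order: E=82 I=81 A=80 C=66 B=65 G=64 F=62 D=55 H=36 J=33
Assign: E→slot 4, I→slot 3, A→slot 2, C→slot 1, B skipped, G skipped, F→slot 5, D skipped, H skipped, J skipped.
Slots: [1:C] [2:A] [3:I] [4:E] [5:F]
Profit = 66 + 80 + 81 + 82 + 62 = 371

371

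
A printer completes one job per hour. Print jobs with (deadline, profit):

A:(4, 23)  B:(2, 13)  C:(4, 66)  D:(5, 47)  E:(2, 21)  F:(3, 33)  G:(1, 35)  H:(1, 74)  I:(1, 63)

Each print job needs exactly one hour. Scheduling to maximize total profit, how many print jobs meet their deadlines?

5

Profit order: H=74 C=66 I=63 D=47 G=35 F=33 A=23 E=21 B=13
Assign: H→slot 1, C→slot 4, I skipped, D→slot 5, G skipped, F→slot 3, A→slot 2, E skipped, B skipped.
Slots: [1:H] [2:A] [3:F] [4:C] [5:D]
5 of 9 scheduled.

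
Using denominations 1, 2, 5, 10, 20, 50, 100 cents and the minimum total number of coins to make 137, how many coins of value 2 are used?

1

137 = 1×100 + 1×20 + 1×10 + 1×5 + 1×2
Count of 2: 1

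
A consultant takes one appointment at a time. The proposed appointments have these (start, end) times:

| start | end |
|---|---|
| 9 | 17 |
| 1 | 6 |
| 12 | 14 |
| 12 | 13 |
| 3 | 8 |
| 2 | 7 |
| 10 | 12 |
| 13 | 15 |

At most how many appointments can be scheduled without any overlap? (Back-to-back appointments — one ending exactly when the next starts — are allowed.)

4

By end time: (1,6), (2,7), (3,8), (10,12), (12,13), (12,14), (13,15), (9,17).
Pick (1,6); next start ≥ 6 → (10,12); next start ≥ 12 → (12,13); next start ≥ 13 → (13,15).
Selected 4 appointments.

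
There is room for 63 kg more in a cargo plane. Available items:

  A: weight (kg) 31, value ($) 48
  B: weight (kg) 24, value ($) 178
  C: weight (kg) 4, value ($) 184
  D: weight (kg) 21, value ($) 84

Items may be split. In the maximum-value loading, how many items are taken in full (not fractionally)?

3

Sort by value per unit weight and fill in that order.
Order: C (184/4=46.00) > B (178/24=7.42) > D (84/21=4.00) > A (48/31=1.55)
Fill: take C (4 @ 184) → take B (24 @ 178) → take D (21 @ 84) → take 14/31 of A → 21.68; 63/63 used.
3 item(s) taken whole; one partial (take 14/31 of A).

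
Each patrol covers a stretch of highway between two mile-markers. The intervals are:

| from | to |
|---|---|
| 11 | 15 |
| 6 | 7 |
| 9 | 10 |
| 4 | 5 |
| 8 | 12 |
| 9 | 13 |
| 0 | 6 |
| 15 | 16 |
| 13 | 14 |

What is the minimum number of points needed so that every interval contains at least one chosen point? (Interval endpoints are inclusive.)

5

Sort by right endpoint; whenever an interval is uncovered, place a point at its right end.
By right end: [4,5]  [0,6]  [6,7]  [9,10]  [8,12]  [9,13]  [13,14]  [11,15]  [15,16]
[4,5] uncovered → point at 5; [6,7] uncovered → point at 7; [9,10] uncovered → point at 10; [13,14] uncovered → point at 14; [15,16] uncovered → point at 16.
Points: 5, 7, 10, 14, 16 (5 total).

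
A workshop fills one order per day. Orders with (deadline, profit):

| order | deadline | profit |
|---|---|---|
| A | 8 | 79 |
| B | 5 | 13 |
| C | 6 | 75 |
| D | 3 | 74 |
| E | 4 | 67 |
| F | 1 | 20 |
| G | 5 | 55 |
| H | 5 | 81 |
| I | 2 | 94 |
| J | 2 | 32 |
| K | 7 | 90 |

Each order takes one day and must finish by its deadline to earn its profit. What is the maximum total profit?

By profit: I(d2,94), K(d7,90), H(d5,81), A(d8,79), C(d6,75), D(d3,74), E(d4,67), G(d5,55), J(d2,32), F(d1,20), B(d5,13)
I→slot 2; K→slot 7; H→slot 5; A→slot 8; C→slot 6; D→slot 3; E→slot 4; G→slot 1; J skipped; F skipped; B skipped.
Profit = 55 + 94 + 74 + 67 + 81 + 75 + 90 + 79 = 615

615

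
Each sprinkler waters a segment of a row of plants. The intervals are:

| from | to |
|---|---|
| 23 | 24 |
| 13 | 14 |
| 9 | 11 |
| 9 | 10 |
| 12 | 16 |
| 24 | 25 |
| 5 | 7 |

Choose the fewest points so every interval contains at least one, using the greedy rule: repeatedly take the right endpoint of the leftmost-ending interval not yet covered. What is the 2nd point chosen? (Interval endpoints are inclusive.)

Process intervals by earliest right end; each time one isn't hit yet, stab at its right endpoint.
Sorted: [5,7] [9,10] [9,11] [13,14] [12,16] [23,24] [24,25]
{[5,7]} hit by 7; {[9,10],[9,11]} hit by 10; {[13,14],[12,16]} hit by 14; {[23,24],[24,25]} hit by 24.
Points: 7, 10, 14, 24 (4 total).

10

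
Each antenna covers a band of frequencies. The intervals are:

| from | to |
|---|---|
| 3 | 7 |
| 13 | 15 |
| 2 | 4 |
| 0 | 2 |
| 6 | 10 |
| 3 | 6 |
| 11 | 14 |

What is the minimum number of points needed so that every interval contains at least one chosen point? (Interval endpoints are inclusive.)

3

Sort by right endpoint; whenever an interval is uncovered, place a point at its right end.
By right end: [0,2]  [2,4]  [3,6]  [3,7]  [6,10]  [11,14]  [13,15]
[0,2] uncovered → point at 2; [3,6] uncovered → point at 6; [11,14] uncovered → point at 14.
Points: 2, 6, 14 (3 total).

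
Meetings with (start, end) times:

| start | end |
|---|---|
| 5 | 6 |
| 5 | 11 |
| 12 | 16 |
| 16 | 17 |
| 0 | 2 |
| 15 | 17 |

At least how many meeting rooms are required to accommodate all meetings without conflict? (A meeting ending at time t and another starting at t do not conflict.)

starts: [0, 5, 5, 12, 15, 16]
ends:   [2, 6, 11, 16, 17, 17]
s0→1 e2→0 s5→1 s5→2  — peak 2.

2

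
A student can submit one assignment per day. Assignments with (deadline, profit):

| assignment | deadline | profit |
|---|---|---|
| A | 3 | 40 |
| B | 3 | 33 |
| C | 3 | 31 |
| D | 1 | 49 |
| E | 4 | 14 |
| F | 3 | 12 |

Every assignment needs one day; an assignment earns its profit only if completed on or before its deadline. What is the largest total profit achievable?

136

Sort by profit descending; place each in the latest free slot ≤ its deadline.
By profit: D(d1,49), A(d3,40), B(d3,33), C(d3,31), E(d4,14), F(d3,12)
D→slot 1; A→slot 3; B→slot 2; C skipped; E→slot 4; F skipped.
Profit = 49 + 33 + 40 + 14 = 136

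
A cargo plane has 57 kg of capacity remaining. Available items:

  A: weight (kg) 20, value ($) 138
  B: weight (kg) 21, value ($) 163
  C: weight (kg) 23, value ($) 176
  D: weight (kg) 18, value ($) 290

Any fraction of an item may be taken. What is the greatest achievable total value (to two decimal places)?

Ratios (sorted): D 16.11, B 7.76, C 7.65, A 6.90
take D (18 @ 290); take B (21 @ 163); take 18/23 of C → 137.74. Capacity used 57/57.
Total value = 590.74

590.74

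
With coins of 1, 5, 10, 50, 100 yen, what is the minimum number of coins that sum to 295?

8

Use the largest denomination that fits, subtract, and repeat.
295 − 2×100→95 − 1×50→45 − 4×10→5 − 1×5→0
Total coins = 2 + 1 + 4 + 1 = 8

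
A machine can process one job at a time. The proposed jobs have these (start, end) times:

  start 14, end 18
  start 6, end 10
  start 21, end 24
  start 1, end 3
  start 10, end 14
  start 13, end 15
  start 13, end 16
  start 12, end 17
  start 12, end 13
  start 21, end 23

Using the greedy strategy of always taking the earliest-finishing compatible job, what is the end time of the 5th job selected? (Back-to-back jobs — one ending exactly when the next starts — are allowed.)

Greedy by earliest finish: after sorting by end time, pick each interval compatible with the last pick.
Sorted by end: (1,3)  (6,10)  (12,13)  (10,14)  (13,15)  (13,16)  (12,17)  (14,18)  (21,23)  (21,24)
take (1,3); take (6,10); take (12,13); skip (10,14); take (13,15); skip (12,17); take (21,23).
Selected: (1,3) (6,10) (12,13) (13,15) (21,23)

23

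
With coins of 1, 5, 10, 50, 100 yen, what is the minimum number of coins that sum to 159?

7

Greedy: take as many of the largest coin as possible, then repeat with the remainder.
159 = 1×100 + 1×50 + 1×5 + 4×1
Total coins = 1 + 1 + 1 + 4 = 7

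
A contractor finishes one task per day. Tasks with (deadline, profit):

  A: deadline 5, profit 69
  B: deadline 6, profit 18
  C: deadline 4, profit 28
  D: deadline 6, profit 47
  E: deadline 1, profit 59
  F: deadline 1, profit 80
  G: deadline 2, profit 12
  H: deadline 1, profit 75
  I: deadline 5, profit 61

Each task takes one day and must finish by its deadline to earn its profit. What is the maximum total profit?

By profit: F(d1,80), H(d1,75), A(d5,69), I(d5,61), E(d1,59), D(d6,47), C(d4,28), B(d6,18), G(d2,12)
F→slot 1; H skipped; A→slot 5; I→slot 4; E skipped; D→slot 6; C→slot 3; B→slot 2; G skipped.
Profit = 80 + 18 + 28 + 61 + 69 + 47 = 303

303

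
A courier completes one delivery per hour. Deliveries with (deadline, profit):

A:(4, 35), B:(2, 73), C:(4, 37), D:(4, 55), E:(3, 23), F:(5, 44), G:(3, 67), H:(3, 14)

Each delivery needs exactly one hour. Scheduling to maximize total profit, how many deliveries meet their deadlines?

5

By profit: B(d2,73), G(d3,67), D(d4,55), F(d5,44), C(d4,37), A(d4,35), E(d3,23), H(d3,14)
B→slot 2; G→slot 3; D→slot 4; F→slot 5; C→slot 1; A skipped; E skipped; H skipped.
5 of 8 scheduled.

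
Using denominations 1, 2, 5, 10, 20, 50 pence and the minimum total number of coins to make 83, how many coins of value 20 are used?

83 − 1×50→33 − 1×20→13 − 1×10→3 − 1×2→1 − 1×1→0
Count of 20: 1

1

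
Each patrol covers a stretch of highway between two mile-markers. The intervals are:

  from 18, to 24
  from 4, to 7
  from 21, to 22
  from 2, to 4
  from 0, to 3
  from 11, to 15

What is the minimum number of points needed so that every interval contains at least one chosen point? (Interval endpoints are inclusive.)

By right end: [0,3]  [2,4]  [4,7]  [11,15]  [21,22]  [18,24]
[0,3] uncovered → point at 3; [4,7] uncovered → point at 7; [11,15] uncovered → point at 15; [21,22] uncovered → point at 22.
Points: 3, 7, 15, 22 (4 total).

4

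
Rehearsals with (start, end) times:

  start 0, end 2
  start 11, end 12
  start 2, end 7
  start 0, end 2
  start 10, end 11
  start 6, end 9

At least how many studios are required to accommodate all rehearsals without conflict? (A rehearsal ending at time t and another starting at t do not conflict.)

2

Count concurrent intervals with a sweep; the peak is the room count.
Events (time:±→running): 0:+→1 0:+→2 … peak 2.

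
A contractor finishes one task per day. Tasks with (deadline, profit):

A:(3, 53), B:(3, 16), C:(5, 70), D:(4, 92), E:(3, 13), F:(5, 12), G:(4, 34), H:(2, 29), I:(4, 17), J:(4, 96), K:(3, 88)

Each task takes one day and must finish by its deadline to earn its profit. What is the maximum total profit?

By profit: J(d4,96), D(d4,92), K(d3,88), C(d5,70), A(d3,53), G(d4,34), H(d2,29), I(d4,17), B(d3,16), E(d3,13), F(d5,12)
J→slot 4; D→slot 3; K→slot 2; C→slot 5; A→slot 1; G skipped; H skipped; I skipped; B skipped; E skipped; F skipped.
Profit = 53 + 88 + 92 + 96 + 70 = 399

399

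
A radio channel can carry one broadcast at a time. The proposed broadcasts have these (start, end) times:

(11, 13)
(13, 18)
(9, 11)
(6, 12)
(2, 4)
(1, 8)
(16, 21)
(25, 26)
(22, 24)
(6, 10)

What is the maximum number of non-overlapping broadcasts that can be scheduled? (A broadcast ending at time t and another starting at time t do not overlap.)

6

Greedy by earliest finish: after sorting by end time, pick each interval compatible with the last pick.
Sorted by end: (2,4)  (1,8)  (6,10)  (9,11)  (6,12)  (11,13)  (13,18)  (16,21)  (22,24)  (25,26)
take (2,4); take (6,10); take (11,13); take (13,18); skip (16,21); take (22,24); take (25,26).
Selected 6 broadcasts.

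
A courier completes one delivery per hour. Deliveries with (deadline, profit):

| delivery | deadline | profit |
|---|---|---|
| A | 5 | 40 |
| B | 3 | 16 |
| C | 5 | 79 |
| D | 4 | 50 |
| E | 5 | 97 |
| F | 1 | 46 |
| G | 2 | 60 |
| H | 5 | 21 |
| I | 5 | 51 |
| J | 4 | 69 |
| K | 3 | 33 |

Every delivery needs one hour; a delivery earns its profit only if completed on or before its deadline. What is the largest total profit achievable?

356

Take jobs in profit order; each goes to the latest open slot no later than its deadline.
Profit order: E=97 C=79 J=69 G=60 I=51 D=50 F=46 A=40 K=33 H=21 B=16
Assign: E→slot 5, C→slot 4, J→slot 3, G→slot 2, I→slot 1, D skipped, F skipped, A skipped, K skipped, H skipped, B skipped.
Slots: [1:I] [2:G] [3:J] [4:C] [5:E]
Profit = 51 + 60 + 69 + 79 + 97 = 356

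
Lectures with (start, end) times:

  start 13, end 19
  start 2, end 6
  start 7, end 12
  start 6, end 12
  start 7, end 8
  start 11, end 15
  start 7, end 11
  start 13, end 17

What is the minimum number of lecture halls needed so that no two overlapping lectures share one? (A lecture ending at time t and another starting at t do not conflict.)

4

Events (time:±→running): 2:+→1 6:-→0 6:+→1 7:+→2 7:+→3 7:+→4 … peak 4.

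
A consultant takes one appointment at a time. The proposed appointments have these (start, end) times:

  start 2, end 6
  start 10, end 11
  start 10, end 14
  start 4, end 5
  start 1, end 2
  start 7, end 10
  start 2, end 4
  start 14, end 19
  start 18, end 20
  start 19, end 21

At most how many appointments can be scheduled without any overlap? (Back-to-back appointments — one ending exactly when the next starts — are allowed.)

7

Sorted by end: (1,2)  (2,4)  (4,5)  (2,6)  (7,10)  (10,11)  (10,14)  (14,19)  (18,20)  (19,21)
take (1,2); take (2,4); take (4,5); take (7,10); take (10,11); skip (10,14); take (14,19); take (19,21).
Selected 7 appointments.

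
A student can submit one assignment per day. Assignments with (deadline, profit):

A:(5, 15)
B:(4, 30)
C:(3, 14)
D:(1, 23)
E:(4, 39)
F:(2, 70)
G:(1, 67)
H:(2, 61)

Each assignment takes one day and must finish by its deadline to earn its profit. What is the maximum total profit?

221

Take jobs in profit order; each goes to the latest open slot no later than its deadline.
Profit order: F=70 G=67 H=61 E=39 B=30 D=23 A=15 C=14
Assign: F→slot 2, G→slot 1, H skipped, E→slot 4, B→slot 3, D skipped, A→slot 5, C skipped.
Slots: [1:G] [2:F] [3:B] [4:E] [5:A]
Profit = 67 + 70 + 30 + 39 + 15 = 221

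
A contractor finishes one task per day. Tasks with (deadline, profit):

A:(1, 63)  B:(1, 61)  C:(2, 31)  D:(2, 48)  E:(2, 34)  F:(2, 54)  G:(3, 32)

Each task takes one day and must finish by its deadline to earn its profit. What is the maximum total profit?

149

Profit order: A=63 B=61 F=54 D=48 E=34 G=32 C=31
Assign: A→slot 1, B skipped, F→slot 2, D skipped, E skipped, G→slot 3, C skipped.
Slots: [1:A] [2:F] [3:G]
Profit = 63 + 54 + 32 = 149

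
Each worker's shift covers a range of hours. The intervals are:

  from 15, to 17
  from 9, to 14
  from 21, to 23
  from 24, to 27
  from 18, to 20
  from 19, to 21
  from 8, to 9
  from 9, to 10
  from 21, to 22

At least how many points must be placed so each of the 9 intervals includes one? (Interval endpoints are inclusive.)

Process intervals by earliest right end; each time one isn't hit yet, stab at its right endpoint.
Sorted: [8,9] [9,10] [9,14] [15,17] [18,20] [19,21] [21,22] [21,23] [24,27]
{[8,9],[9,10],[9,14]} hit by 9; {[15,17]} hit by 17; {[18,20],[19,21]} hit by 20; {[21,22],[21,23]} hit by 22; {[24,27]} hit by 27.
Points: 9, 17, 20, 22, 27 (5 total).

5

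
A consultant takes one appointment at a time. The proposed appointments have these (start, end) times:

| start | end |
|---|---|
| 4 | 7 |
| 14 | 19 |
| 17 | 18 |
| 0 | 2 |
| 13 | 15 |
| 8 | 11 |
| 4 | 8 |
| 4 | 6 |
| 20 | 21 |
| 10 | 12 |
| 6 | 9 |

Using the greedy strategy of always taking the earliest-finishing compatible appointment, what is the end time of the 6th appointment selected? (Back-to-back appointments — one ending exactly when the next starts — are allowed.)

18

Sorted by end: (0,2)  (4,6)  (4,7)  (4,8)  (6,9)  (8,11)  (10,12)  (13,15)  (17,18)  (14,19)  (20,21)
take (0,2); take (4,6); take (6,9); take (10,12); take (13,15); take (17,18); skip (14,19); take (20,21).
Selected: (0,2) (4,6) (6,9) (10,12) (13,15) (17,18) (20,21)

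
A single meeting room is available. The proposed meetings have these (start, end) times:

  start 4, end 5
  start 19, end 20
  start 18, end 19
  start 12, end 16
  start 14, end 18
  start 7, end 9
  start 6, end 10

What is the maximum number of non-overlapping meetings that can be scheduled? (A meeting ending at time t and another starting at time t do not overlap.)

5

Sort by end time and greedily take each interval whose start is ≥ the last chosen end.
Sorted by end: (4,5)  (7,9)  (6,10)  (12,16)  (14,18)  (18,19)  (19,20)
take (4,5); take (7,9); take (12,16); take (18,19); take (19,20).
Selected 5 meetings.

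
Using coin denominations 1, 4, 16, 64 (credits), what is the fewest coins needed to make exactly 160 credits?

Use the largest denomination that fits, subtract, and repeat.
160 − 2×64→32 − 2×16→0
Total coins = 2 + 2 = 4

4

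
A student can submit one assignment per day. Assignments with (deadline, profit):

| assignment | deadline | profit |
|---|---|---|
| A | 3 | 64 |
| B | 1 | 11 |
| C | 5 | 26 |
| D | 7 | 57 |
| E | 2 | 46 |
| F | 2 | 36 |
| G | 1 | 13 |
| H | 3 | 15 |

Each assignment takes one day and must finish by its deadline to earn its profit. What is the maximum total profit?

By profit: A(d3,64), D(d7,57), E(d2,46), F(d2,36), C(d5,26), H(d3,15), G(d1,13), B(d1,11)
A→slot 3; D→slot 7; E→slot 2; F→slot 1; C→slot 5; H skipped; G skipped; B skipped.
Profit = 36 + 46 + 64 + 26 + 57 = 229

229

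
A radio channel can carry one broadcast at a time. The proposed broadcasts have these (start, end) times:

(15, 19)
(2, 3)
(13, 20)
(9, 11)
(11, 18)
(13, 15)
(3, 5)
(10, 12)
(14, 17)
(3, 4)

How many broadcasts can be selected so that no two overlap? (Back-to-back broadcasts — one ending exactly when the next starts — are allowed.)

5

Sort by end time and greedily take each interval whose start is ≥ the last chosen end.
By end time: (2,3), (3,4), (3,5), (9,11), (10,12), (13,15), (14,17), (11,18), (15,19), (13,20).
Pick (2,3); next start ≥ 3 → (3,4); next start ≥ 4 → (9,11); next start ≥ 11 → (13,15); next start ≥ 15 → (15,19).
Selected 5 broadcasts.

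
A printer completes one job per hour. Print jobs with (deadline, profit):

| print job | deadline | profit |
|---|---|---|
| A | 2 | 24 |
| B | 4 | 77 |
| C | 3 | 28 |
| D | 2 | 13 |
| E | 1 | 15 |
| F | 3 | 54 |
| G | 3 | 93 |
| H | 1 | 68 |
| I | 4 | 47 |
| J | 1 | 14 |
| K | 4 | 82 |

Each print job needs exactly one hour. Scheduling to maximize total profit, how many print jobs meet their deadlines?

4

Take jobs in profit order; each goes to the latest open slot no later than its deadline.
Profit order: G=93 K=82 B=77 H=68 F=54 I=47 C=28 A=24 E=15 J=14 D=13
Assign: G→slot 3, K→slot 4, B→slot 2, H→slot 1, F skipped, I skipped, C skipped, A skipped, E skipped, J skipped, D skipped.
Slots: [1:H] [2:B] [3:G] [4:K]
4 of 11 scheduled.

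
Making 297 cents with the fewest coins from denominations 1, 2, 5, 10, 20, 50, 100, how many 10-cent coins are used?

0

Use the largest denomination that fits, subtract, and repeat.
297 = 2×100 + 1×50 + 2×20 + 1×5 + 1×2
Count of 10: 0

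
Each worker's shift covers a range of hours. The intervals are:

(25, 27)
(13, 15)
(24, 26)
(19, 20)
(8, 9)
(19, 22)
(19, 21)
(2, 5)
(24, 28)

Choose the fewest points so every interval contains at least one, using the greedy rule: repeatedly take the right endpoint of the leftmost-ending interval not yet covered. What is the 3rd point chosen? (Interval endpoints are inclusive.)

Sort by right endpoint; whenever an interval is uncovered, place a point at its right end.
By right end: [2,5]  [8,9]  [13,15]  [19,20]  [19,21]  [19,22]  [24,26]  [25,27]  [24,28]
[2,5] uncovered → point at 5; [8,9] uncovered → point at 9; [13,15] uncovered → point at 15; [19,20] uncovered → point at 20; [24,26] uncovered → point at 26.
Points: 5, 9, 15, 20, 26 (5 total).

15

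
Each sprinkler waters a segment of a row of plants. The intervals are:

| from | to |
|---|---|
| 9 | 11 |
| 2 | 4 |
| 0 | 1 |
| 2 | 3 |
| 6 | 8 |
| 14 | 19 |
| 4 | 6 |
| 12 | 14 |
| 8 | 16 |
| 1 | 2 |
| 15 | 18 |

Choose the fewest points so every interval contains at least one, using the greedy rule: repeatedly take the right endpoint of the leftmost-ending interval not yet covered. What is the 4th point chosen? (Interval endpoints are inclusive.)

Process intervals by earliest right end; each time one isn't hit yet, stab at its right endpoint.
Sorted: [0,1] [1,2] [2,3] [2,4] [4,6] [6,8] [9,11] [12,14] [8,16] [15,18] [14,19]
{[0,1],[1,2]} hit by 1; {[2,3],[2,4]} hit by 3; {[4,6],[6,8]} hit by 6; {[9,11]} hit by 11; {[12,14],[8,16]} hit by 14; {[15,18],[14,19]} hit by 18.
Points: 1, 3, 6, 11, 14, 18 (6 total).

11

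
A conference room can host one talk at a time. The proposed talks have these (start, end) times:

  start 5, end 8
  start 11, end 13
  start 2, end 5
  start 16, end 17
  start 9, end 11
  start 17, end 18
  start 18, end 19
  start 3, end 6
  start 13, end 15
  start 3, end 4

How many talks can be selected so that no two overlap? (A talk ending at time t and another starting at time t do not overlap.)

8

By end time: (3,4), (2,5), (3,6), (5,8), (9,11), (11,13), (13,15), (16,17), (17,18), (18,19).
Pick (3,4); next start ≥ 4 → (5,8); next start ≥ 8 → (9,11); next start ≥ 11 → (11,13); next start ≥ 13 → (13,15); next start ≥ 15 → (16,17); next start ≥ 17 → (17,18); next start ≥ 18 → (18,19).
Selected 8 talks.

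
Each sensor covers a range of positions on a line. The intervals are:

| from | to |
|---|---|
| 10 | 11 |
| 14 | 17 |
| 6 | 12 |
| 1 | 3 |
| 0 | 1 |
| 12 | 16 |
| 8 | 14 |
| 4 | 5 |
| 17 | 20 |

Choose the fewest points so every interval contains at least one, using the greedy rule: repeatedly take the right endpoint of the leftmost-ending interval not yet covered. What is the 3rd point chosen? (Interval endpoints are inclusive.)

11

Process intervals by earliest right end; each time one isn't hit yet, stab at its right endpoint.
Sorted: [0,1] [1,3] [4,5] [10,11] [6,12] [8,14] [12,16] [14,17] [17,20]
{[0,1],[1,3]} hit by 1; {[4,5]} hit by 5; {[10,11],[6,12],[8,14]} hit by 11; {[12,16],[14,17]} hit by 16; {[17,20]} hit by 20.
Points: 1, 5, 11, 16, 20 (5 total).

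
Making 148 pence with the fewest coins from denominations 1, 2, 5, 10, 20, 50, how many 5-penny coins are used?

Use the largest denomination that fits, subtract, and repeat.
148 − 2×50→48 − 2×20→8 − 1×5→3 − 1×2→1 − 1×1→0
Count of 5: 1

1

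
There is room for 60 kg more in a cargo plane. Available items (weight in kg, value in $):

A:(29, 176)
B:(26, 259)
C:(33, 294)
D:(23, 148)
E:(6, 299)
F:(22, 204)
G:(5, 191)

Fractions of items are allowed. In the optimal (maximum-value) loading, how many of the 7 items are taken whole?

4

Ratios (sorted): E 49.83, G 38.20, B 9.96, F 9.27, C 8.91, D 6.43, A 6.07
take E (6 @ 299); take G (5 @ 191); take B (26 @ 259); take F (22 @ 204); take 1/33 of C → 8.91. Capacity used 60/60.
4 item(s) taken whole; one partial (take 1/33 of C).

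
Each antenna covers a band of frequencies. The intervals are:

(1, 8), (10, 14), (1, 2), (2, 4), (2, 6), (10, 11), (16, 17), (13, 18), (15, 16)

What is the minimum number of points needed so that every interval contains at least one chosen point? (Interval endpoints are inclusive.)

Sort by right endpoint; whenever an interval is uncovered, place a point at its right end.
Sorted: [1,2] [2,4] [2,6] [1,8] [10,11] [10,14] [15,16] [16,17] [13,18]
{[1,2],[2,4],[2,6],[1,8]} hit by 2; {[10,11],[10,14]} hit by 11; {[15,16],[16,17],[13,18]} hit by 16.
Points: 2, 11, 16 (3 total).

3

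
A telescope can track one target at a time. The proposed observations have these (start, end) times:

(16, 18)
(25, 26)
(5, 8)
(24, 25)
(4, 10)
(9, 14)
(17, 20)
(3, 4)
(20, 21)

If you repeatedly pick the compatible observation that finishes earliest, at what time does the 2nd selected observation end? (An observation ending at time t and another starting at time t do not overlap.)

8

By end time: (3,4), (5,8), (4,10), (9,14), (16,18), (17,20), (20,21), (24,25), (25,26).
Pick (3,4); next start ≥ 4 → (5,8); next start ≥ 8 → (9,14); next start ≥ 14 → (16,18); next start ≥ 18 → (20,21); next start ≥ 21 → (24,25); next start ≥ 25 → (25,26).
Selected: (3,4) (5,8) (9,14) (16,18) (20,21) (24,25) (25,26)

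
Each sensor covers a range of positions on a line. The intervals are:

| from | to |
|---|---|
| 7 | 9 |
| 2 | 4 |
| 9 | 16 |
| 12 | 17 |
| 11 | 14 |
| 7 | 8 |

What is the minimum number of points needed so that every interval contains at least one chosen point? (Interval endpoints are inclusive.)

Sorted: [2,4] [7,8] [7,9] [11,14] [9,16] [12,17]
{[2,4]} hit by 4; {[7,8],[7,9]} hit by 8; {[11,14],[9,16],[12,17]} hit by 14.
Points: 4, 8, 14 (3 total).

3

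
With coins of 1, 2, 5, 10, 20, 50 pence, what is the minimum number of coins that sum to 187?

187 = 3×50 + 1×20 + 1×10 + 1×5 + 1×2
Total coins = 3 + 1 + 1 + 1 + 1 = 7

7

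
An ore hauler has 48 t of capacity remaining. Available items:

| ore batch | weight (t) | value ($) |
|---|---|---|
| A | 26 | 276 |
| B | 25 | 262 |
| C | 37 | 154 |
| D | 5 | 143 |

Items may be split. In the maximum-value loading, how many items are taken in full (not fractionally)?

Sort by value per unit weight and fill in that order.
Ratios (sorted): D 28.60, A 10.62, B 10.48, C 4.16
take D (5 @ 143); take A (26 @ 276); take 17/25 of B → 178.16. Capacity used 48/48.
2 item(s) taken whole; one partial (take 17/25 of B).

2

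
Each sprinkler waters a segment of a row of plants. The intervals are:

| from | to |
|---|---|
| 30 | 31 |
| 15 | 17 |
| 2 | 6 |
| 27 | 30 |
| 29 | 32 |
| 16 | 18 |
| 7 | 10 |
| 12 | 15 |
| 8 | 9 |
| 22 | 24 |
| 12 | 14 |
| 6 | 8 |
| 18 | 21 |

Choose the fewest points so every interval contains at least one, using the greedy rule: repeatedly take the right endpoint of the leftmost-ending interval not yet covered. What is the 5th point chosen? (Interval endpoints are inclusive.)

21

Sort by right endpoint; whenever an interval is uncovered, place a point at its right end.
By right end: [2,6]  [6,8]  [8,9]  [7,10]  [12,14]  [12,15]  [15,17]  [16,18]  [18,21]  [22,24]  [27,30]  [30,31]  [29,32]
[2,6] uncovered → point at 6; [8,9] uncovered → point at 9; [12,14] uncovered → point at 14; [15,17] uncovered → point at 17; [18,21] uncovered → point at 21; [22,24] uncovered → point at 24; [27,30] uncovered → point at 30.
Points: 6, 9, 14, 17, 21, 24, 30 (7 total).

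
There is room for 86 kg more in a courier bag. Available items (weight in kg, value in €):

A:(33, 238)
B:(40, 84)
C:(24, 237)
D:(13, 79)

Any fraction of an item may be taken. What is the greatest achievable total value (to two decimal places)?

Sort by value per unit weight and fill in that order.
Order: C (237/24=9.88) > A (238/33=7.21) > D (79/13=6.08) > B (84/40=2.10)
Fill: take C (24 @ 237) → take A (33 @ 238) → take D (13 @ 79) → take 16/40 of B → 33.60; 86/86 used.
Total value = 587.60

587.60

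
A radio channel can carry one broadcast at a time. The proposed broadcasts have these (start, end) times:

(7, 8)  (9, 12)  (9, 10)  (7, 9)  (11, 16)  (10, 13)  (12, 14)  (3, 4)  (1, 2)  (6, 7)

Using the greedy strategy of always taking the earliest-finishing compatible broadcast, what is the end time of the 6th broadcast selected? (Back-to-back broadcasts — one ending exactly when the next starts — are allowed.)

13

Greedy by earliest finish: after sorting by end time, pick each interval compatible with the last pick.
Sorted by end: (1,2)  (3,4)  (6,7)  (7,8)  (7,9)  (9,10)  (9,12)  (10,13)  (12,14)  (11,16)
take (1,2); take (3,4); take (6,7); take (7,8); skip (7,9); take (9,10); take (10,13).
Selected: (1,2) (3,4) (6,7) (7,8) (9,10) (10,13)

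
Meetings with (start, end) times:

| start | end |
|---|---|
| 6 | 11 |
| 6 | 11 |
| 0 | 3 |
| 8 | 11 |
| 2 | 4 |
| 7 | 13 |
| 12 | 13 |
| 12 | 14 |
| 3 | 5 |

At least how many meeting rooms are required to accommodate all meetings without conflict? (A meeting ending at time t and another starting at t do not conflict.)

4

Count concurrent intervals with a sweep; the peak is the room count.
Events (time:±→running): 0:+→1 2:+→2 3:-→1 3:+→2 4:-→1 5:-→0 6:+→1 6:+→2 7:+→3 8:+→4 … peak 4.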